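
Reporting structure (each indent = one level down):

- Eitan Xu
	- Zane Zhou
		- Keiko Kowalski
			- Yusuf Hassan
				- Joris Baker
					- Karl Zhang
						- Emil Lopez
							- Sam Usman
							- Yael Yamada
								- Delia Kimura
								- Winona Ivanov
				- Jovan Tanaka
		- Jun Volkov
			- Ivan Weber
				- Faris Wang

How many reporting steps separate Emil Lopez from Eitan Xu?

Chain from Emil Lopez up to Eitan Xu: Emil Lopez → Karl Zhang → Joris Baker → Yusuf Hassan → Keiko Kowalski → Zane Zhou → Eitan Xu. That is 6 steps up, so Emil Lopez is 6 levels below Eitan Xu.

6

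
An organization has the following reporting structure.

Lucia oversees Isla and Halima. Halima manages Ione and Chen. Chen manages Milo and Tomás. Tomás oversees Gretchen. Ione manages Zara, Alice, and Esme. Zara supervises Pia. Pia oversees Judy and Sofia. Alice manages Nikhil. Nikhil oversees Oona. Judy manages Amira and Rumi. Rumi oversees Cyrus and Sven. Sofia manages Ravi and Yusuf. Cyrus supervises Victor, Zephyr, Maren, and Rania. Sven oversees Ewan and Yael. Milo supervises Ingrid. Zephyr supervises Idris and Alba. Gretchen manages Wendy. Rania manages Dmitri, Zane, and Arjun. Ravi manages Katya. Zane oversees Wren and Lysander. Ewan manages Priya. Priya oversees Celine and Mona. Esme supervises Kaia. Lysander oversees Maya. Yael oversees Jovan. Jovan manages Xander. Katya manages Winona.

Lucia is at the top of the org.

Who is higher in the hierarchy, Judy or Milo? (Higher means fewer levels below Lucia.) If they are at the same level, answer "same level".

Milo

Judy is 5 levels below Lucia; Milo is 3. Milo is higher.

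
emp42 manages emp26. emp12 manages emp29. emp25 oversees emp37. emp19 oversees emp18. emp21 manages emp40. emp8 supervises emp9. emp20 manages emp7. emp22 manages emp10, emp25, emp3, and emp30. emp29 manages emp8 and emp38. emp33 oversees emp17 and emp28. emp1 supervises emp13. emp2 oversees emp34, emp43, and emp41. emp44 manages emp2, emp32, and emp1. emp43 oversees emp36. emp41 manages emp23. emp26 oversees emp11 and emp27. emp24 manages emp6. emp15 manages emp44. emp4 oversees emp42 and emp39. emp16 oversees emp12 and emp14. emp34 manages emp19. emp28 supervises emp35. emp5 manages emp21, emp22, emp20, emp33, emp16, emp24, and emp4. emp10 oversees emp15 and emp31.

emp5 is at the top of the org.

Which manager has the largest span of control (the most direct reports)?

Direct-report counts: emp5 has 7; emp4 has 2; emp42 has 1; emp26 has 2; emp21 has 1; emp20 has 1; emp16 has 2; emp12 has 1; emp29 has 2; emp8 has 1; emp22 has 4; emp25 has 1; emp10 has 2; emp15 has 1; emp44 has 3; emp1 has 1; emp2 has 3; emp41 has 1; emp43 has 1; emp34 has 1; emp19 has 1; emp24 has 1; emp33 has 2; emp28 has 1. The largest is 7, held by emp5.

emp5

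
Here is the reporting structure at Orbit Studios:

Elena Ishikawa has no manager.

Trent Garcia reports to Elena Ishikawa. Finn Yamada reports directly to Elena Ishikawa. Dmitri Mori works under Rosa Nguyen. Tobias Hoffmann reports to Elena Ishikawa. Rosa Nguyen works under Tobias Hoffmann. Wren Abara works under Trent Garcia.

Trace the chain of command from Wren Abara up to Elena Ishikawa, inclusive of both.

Wren Abara -> Trent Garcia -> Elena Ishikawa

Wren Abara reports to Trent Garcia. Trent Garcia reports to Elena Ishikawa. Elena Ishikawa is at the top.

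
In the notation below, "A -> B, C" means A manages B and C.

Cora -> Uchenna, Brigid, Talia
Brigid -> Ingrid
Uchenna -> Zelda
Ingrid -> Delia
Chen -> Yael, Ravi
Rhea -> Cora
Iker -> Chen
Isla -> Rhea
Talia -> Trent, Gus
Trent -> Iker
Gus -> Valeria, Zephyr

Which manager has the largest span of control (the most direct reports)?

Cora

Direct-report counts: Isla has 1; Rhea has 1; Cora has 3; Talia has 2; Gus has 2; Trent has 1; Iker has 1; Chen has 2; Brigid has 1; Ingrid has 1; Uchenna has 1. The largest is 3, held by Cora.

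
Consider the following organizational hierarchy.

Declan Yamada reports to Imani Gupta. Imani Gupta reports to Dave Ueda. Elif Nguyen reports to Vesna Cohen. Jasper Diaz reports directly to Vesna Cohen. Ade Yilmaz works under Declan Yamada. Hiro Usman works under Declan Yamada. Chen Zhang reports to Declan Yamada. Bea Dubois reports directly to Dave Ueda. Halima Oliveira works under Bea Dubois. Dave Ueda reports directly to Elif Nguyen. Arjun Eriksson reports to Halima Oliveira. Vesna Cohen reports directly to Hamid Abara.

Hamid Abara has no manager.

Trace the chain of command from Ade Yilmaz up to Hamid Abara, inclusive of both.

Ade Yilmaz -> Declan Yamada -> Imani Gupta -> Dave Ueda -> Elif Nguyen -> Vesna Cohen -> Hamid Abara

Ade Yilmaz reports to Declan Yamada. Declan Yamada reports to Imani Gupta. Imani Gupta reports to Dave Ueda. Dave Ueda reports to Elif Nguyen. Elif Nguyen reports to Vesna Cohen. Vesna Cohen reports to Hamid Abara. Hamid Abara is at the top.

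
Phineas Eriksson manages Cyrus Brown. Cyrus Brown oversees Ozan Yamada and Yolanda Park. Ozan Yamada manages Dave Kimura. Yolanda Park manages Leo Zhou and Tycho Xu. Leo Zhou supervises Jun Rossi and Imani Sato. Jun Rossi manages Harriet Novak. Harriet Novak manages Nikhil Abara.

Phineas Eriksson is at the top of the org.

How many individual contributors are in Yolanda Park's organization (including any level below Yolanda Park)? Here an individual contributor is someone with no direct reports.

3

The people in Yolanda Park's organization with no one reporting to them are Tycho Xu, Imani Sato, Nikhil Abara. That is 3.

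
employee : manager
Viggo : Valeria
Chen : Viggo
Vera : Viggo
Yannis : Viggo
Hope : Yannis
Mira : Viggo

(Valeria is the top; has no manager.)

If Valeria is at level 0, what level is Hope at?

3

Chain from Hope up to Valeria: Hope → Yannis → Viggo → Valeria. That is 3 steps up, so Hope is 3 levels below Valeria.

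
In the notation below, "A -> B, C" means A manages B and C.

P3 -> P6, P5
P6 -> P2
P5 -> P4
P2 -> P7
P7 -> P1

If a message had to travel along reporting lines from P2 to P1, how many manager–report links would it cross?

P1 is in P2's organization: the chain from P1 up to P2 is P1 → P7 → P2, which is 2 links.

2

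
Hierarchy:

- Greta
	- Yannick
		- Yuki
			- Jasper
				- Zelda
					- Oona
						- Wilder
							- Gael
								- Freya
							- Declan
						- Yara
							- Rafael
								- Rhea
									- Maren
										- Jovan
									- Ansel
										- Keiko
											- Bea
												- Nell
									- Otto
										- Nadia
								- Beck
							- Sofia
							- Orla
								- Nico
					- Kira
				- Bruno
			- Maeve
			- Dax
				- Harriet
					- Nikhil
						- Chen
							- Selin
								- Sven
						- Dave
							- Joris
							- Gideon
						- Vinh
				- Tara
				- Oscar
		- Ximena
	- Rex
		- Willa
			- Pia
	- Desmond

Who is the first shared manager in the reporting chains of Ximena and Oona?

Yannick

Ximena's chain of managers is Yannick, Greta. Oona's chain of managers is Zelda, Jasper, Yuki, Yannick, Greta. The first manager that appears in both chains is Yannick.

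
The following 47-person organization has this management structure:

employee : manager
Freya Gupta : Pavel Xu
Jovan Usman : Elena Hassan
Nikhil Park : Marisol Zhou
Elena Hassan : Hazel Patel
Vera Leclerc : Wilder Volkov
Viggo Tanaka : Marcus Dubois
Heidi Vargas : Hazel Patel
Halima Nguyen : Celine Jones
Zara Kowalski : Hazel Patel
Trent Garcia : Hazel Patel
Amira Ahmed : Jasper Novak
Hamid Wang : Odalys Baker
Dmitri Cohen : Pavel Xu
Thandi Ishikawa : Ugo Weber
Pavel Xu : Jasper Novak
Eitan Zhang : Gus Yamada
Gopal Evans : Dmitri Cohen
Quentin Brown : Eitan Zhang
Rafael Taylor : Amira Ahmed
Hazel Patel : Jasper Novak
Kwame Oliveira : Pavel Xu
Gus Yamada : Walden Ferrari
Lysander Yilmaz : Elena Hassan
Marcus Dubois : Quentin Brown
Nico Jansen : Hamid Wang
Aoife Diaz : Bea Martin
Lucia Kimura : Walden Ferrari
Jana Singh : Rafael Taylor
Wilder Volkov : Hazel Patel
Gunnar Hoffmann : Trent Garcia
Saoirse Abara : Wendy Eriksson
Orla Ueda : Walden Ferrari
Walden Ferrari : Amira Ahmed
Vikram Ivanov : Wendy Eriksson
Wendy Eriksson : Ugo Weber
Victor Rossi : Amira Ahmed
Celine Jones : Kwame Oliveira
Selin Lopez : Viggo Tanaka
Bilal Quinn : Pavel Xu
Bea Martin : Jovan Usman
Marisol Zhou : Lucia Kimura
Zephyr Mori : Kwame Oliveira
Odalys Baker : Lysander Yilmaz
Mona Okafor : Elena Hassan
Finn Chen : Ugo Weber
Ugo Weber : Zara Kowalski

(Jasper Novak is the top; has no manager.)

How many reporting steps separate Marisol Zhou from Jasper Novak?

Chain from Marisol Zhou up to Jasper Novak: Marisol Zhou → Lucia Kimura → Walden Ferrari → Amira Ahmed → Jasper Novak. That is 4 steps up, so Marisol Zhou is 4 levels below Jasper Novak.

4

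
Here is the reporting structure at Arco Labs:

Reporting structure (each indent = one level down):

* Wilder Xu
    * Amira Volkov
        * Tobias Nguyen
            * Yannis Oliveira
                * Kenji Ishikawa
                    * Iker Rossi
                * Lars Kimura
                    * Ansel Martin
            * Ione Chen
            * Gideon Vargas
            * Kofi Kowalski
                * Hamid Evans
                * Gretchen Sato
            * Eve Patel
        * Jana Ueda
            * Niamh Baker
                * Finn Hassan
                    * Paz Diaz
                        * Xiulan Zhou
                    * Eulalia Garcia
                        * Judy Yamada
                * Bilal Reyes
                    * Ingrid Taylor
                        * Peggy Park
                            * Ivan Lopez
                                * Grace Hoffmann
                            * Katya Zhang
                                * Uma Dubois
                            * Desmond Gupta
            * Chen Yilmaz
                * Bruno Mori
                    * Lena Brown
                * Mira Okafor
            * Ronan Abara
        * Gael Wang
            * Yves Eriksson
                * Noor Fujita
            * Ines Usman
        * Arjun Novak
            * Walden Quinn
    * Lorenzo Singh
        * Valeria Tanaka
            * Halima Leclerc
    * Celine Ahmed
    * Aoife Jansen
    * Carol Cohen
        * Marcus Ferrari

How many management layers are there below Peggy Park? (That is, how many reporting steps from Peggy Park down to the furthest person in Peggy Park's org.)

2

The longest chain under Peggy Park runs Peggy Park → Katya Zhang → Uma Dubois, which is 2 levels below Peggy Park.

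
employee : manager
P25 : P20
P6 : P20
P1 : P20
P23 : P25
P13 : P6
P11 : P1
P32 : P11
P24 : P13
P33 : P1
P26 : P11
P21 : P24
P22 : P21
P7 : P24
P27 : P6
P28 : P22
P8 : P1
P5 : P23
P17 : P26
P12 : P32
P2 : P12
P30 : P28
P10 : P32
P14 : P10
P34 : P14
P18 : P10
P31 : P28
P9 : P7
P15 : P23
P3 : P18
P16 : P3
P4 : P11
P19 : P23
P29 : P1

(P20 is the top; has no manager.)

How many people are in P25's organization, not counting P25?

4

P25 directly manages P23. Under P23: P19, P15, P5 (3). That's 4 in total.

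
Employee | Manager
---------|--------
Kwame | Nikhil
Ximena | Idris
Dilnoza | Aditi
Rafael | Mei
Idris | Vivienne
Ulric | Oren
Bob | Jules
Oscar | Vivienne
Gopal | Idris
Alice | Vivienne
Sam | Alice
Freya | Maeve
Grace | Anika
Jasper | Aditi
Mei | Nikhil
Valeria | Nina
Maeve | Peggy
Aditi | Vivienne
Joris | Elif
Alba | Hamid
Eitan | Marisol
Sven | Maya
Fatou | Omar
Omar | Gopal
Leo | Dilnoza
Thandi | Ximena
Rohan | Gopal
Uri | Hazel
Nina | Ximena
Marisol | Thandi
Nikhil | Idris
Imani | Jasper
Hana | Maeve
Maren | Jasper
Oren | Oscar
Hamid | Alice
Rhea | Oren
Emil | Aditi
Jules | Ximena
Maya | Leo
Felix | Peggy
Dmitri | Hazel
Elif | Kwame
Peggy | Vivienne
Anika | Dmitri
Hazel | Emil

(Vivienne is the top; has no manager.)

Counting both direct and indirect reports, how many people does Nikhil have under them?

5

Nikhil directly manages Kwame, Mei. Under Kwame: Elif, Joris (2). Under Mei: Rafael (1). So Nikhil's organization is 2 direct reports plus everyone under them: 3 + 2 = 5.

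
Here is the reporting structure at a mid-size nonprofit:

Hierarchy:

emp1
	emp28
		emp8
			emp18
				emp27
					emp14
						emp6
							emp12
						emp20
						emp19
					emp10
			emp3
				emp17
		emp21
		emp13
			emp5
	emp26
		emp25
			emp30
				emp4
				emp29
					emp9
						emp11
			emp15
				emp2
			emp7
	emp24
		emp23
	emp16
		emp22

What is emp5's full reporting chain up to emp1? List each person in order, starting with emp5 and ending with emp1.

emp5 reports to emp13. emp13 reports to emp28. emp28 reports to emp1. emp1 is at the top.

emp5 -> emp13 -> emp28 -> emp1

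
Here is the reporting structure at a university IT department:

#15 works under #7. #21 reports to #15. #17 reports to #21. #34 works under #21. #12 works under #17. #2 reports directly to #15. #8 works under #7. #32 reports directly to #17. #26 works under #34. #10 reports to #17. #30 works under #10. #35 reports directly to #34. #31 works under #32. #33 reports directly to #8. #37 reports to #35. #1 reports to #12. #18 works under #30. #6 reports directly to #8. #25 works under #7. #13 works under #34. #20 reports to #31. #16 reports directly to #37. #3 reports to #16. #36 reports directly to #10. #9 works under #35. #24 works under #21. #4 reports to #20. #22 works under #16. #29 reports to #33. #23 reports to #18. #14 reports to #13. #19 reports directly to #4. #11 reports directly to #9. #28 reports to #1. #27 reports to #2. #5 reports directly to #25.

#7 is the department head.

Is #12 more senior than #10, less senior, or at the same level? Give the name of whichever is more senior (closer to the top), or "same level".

same level

Both #12 and #10 are 4 levels below #7.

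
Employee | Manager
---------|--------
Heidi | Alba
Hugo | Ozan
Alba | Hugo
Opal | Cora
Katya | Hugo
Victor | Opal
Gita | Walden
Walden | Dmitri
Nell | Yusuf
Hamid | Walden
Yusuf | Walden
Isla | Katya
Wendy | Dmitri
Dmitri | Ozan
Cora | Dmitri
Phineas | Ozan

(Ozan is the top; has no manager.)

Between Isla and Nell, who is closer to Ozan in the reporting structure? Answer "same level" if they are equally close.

Isla

Isla is 3 levels below Ozan; Nell is 4. Isla is higher.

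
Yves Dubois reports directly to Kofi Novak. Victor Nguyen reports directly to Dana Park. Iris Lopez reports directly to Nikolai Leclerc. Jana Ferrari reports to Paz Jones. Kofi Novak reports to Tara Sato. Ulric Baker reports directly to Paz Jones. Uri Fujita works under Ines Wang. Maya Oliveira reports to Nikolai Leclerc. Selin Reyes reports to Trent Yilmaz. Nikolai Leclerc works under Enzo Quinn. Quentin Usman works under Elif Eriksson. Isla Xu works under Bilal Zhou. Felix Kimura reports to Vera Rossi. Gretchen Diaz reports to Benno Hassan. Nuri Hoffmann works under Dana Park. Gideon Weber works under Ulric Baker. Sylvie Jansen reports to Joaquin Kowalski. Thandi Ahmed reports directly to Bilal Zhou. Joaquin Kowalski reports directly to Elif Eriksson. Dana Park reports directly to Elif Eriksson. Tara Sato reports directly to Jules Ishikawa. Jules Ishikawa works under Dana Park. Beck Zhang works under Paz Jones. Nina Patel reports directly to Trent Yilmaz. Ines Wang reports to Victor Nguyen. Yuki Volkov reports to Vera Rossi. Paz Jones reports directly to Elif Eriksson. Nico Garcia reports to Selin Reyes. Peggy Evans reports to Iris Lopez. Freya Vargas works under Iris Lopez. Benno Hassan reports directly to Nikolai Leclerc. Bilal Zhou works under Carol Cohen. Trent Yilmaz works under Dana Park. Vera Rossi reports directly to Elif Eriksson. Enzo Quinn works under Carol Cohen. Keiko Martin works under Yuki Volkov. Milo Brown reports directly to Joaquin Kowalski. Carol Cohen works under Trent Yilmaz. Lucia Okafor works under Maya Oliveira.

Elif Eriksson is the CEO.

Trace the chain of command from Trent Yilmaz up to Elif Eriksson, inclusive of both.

Trent Yilmaz reports to Dana Park. Dana Park reports to Elif Eriksson. Elif Eriksson is at the top.

Trent Yilmaz -> Dana Park -> Elif Eriksson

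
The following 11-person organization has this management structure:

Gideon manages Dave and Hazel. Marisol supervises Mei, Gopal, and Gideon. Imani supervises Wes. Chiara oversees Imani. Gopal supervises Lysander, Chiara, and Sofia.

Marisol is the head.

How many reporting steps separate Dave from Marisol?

2

Chain from Dave up to Marisol: Dave → Gideon → Marisol. That is 2 steps up, so Dave is 2 levels below Marisol.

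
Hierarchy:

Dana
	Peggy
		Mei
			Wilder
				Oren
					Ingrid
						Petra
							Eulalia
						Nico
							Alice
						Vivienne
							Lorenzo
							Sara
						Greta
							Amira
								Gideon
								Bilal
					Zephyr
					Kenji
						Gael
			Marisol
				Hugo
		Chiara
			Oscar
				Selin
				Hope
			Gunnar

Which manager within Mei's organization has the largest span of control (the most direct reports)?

Direct-report counts within Mei's organization: Mei has 2; Marisol has 1; Wilder has 1; Oren has 3; Kenji has 1; Ingrid has 4; Greta has 1; Amira has 2; Vivienne has 2; Nico has 1; Petra has 1. The largest is 4, held by Ingrid.

Ingrid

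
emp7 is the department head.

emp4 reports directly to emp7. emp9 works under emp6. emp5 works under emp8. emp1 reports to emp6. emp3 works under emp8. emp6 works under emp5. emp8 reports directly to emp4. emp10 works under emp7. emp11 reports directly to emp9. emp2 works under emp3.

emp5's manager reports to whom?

emp5 reports to emp8, and emp8 reports to emp4. So emp5's skip-level manager is emp4.

emp4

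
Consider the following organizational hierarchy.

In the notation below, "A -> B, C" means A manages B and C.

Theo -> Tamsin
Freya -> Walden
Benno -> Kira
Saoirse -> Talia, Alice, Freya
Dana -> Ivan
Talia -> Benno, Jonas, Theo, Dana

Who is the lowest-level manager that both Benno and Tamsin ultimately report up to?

Talia

Benno's chain of managers is Talia, Saoirse. Tamsin's chain of managers is Theo, Talia, Saoirse. The first manager that appears in both chains is Talia.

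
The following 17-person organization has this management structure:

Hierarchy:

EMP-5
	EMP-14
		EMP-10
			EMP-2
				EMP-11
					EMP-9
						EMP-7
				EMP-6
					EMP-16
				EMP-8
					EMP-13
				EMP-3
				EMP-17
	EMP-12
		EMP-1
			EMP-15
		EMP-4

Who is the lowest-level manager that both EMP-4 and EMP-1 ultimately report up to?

EMP-12

EMP-4's chain of managers is EMP-12, EMP-5. EMP-1's chain of managers is EMP-12, EMP-5. The first manager that appears in both chains is EMP-12.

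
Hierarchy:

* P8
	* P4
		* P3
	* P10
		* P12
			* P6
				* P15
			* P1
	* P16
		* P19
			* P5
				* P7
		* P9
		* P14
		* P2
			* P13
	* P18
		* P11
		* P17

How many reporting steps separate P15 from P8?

4

Chain from P15 up to P8: P15 → P6 → P12 → P10 → P8. That is 4 steps up, so P15 is 4 levels below P8.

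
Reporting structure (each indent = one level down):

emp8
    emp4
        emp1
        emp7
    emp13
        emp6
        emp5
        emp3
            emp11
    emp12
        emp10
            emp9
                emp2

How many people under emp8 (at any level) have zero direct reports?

The people in emp8's organization with no one reporting to them are emp2, emp11, emp5, emp6, emp7, emp1. That is 6.

6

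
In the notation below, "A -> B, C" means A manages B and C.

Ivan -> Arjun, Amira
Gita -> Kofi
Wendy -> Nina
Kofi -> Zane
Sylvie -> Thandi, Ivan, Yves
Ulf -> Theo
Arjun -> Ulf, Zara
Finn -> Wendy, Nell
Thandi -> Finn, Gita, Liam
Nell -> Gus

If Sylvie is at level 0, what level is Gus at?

Chain from Gus up to Sylvie: Gus → Nell → Finn → Thandi → Sylvie. That is 4 steps up, so Gus is 4 levels below Sylvie.

4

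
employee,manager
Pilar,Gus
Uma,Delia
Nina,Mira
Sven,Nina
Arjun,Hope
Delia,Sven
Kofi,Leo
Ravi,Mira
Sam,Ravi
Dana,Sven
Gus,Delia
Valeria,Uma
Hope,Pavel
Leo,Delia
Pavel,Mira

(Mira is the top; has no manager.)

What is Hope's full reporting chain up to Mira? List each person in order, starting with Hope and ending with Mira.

Hope -> Pavel -> Mira

Hope reports to Pavel. Pavel reports to Mira. Mira is at the top.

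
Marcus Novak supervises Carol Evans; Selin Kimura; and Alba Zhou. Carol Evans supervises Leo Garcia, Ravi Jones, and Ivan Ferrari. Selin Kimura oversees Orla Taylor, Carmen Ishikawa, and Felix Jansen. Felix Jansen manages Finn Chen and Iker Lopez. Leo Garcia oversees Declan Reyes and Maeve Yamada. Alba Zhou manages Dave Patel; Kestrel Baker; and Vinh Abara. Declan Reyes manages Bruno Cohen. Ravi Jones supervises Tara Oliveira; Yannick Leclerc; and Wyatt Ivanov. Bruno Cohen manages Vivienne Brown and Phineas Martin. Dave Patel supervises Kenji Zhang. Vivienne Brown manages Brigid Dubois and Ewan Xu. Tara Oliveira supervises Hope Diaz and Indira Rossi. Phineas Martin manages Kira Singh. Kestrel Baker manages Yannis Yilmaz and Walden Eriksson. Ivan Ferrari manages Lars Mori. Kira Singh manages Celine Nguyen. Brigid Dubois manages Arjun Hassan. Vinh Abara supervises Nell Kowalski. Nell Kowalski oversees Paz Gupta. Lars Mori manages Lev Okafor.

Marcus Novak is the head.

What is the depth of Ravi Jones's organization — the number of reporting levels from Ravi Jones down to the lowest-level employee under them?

The longest chain under Ravi Jones runs Ravi Jones → Tara Oliveira → Indira Rossi, which is 2 levels below Ravi Jones.

2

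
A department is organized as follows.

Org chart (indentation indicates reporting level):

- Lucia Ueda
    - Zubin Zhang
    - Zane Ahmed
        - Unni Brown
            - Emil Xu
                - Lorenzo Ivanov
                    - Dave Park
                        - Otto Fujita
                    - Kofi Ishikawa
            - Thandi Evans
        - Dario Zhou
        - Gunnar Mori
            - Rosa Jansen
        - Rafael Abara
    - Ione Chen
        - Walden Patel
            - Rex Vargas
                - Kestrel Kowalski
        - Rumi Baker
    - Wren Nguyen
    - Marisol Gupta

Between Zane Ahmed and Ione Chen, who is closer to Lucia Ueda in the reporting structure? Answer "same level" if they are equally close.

same level

Both Zane Ahmed and Ione Chen are 1 level below Lucia Ueda.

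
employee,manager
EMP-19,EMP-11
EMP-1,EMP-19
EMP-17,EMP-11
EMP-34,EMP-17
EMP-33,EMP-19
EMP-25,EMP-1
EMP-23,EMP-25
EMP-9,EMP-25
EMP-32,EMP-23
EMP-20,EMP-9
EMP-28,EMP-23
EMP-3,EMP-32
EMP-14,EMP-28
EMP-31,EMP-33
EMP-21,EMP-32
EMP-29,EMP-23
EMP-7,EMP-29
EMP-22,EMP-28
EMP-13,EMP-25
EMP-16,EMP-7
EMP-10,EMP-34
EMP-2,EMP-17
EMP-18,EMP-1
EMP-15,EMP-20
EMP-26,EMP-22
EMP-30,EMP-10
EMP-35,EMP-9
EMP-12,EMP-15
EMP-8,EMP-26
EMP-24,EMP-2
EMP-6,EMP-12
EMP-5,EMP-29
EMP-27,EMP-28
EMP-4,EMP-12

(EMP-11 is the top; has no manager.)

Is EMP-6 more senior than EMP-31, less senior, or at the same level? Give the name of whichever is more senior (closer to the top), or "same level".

EMP-31

EMP-6 is 8 levels below EMP-11; EMP-31 is 3. EMP-31 is higher.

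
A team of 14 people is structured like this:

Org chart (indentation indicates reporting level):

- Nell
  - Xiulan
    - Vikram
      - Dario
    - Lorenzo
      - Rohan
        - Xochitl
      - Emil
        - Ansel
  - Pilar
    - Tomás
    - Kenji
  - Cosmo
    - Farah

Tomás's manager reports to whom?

Nell

Tomás reports to Pilar, and Pilar reports to Nell. So Tomás's skip-level manager is Nell.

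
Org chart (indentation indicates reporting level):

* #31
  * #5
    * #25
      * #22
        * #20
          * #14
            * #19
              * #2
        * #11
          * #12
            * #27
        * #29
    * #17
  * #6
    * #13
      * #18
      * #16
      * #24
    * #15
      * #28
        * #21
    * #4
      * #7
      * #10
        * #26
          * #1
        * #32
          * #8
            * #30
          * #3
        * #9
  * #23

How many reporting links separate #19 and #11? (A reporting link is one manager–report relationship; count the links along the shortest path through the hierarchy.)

4

#19 is 3 levels below #22, and #11 is 1 level below #22 (their lowest common manager). The shortest path runs up from #19 to #22 and back down to #11: 3 + 1 = 4 links.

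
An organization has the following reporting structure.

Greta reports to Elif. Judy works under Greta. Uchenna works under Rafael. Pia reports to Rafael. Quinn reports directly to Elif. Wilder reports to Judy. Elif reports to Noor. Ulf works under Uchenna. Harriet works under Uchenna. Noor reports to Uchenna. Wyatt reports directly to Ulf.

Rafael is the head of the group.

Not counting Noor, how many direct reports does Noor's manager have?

Noor reports to Uchenna. Uchenna's other direct reports are Harriet, Ulf — 2 peers.

2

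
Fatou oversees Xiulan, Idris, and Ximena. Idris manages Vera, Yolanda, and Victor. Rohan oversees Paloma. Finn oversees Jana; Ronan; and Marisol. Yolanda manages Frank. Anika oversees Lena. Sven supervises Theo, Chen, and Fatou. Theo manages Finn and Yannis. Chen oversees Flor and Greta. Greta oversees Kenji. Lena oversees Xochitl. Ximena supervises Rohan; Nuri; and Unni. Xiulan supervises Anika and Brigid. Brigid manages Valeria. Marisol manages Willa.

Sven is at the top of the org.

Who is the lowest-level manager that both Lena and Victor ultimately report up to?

Lena's chain of managers is Anika, Xiulan, Fatou, Sven. Victor's chain of managers is Idris, Fatou, Sven. The first manager that appears in both chains is Fatou.

Fatou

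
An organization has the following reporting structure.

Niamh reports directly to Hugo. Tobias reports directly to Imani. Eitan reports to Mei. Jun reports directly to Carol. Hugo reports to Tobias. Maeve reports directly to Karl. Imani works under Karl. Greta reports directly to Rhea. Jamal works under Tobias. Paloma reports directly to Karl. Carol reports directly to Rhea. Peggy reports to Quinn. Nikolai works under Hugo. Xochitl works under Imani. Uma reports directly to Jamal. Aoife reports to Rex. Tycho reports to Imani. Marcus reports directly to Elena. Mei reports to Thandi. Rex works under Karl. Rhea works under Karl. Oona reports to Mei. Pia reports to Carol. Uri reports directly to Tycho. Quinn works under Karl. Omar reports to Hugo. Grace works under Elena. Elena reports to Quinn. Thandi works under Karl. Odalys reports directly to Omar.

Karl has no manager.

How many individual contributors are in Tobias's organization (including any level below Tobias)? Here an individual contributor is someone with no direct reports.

4

The people in Tobias's organization with no one reporting to them are Uma, Niamh, Odalys, Nikolai. That is 4.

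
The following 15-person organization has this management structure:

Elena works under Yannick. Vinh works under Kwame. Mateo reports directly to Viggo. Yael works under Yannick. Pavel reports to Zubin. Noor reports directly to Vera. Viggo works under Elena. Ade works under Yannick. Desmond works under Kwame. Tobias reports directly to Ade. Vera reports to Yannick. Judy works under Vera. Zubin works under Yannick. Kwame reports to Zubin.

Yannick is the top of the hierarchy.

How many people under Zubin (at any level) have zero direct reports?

The people in Zubin's organization with no one reporting to them are Pavel, Vinh, Desmond. That is 3.

3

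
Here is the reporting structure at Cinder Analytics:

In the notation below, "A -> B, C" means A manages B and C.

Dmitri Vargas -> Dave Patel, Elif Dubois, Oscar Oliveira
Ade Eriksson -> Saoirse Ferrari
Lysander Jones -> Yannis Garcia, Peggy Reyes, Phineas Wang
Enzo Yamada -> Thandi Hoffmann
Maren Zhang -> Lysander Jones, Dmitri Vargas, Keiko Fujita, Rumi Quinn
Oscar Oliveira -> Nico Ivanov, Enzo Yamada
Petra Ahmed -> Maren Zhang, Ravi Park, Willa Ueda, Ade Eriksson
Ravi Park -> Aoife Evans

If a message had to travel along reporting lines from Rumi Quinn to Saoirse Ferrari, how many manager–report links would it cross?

Rumi Quinn is 2 levels below Petra Ahmed, and Saoirse Ferrari is 2 levels below Petra Ahmed (their lowest common manager). The shortest path runs up from Rumi Quinn to Petra Ahmed and back down to Saoirse Ferrari: 2 + 2 = 4 links.

4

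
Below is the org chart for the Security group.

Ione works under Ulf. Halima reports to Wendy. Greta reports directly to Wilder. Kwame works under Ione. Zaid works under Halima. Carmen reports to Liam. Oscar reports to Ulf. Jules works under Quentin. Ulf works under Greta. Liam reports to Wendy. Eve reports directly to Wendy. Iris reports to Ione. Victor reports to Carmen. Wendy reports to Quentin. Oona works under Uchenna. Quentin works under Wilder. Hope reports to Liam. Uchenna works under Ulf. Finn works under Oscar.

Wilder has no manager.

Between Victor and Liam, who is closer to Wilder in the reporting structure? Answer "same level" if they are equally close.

Victor is 5 levels below Wilder; Liam is 3. Liam is higher.

Liam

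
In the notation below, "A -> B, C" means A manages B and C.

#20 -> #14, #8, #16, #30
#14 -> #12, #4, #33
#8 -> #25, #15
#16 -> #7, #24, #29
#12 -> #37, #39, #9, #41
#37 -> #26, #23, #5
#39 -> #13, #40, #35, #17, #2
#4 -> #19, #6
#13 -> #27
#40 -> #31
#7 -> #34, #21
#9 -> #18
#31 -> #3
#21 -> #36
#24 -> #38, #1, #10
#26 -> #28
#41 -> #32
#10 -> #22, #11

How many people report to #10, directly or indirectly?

2

#10 directly manages #22, #11. #22 has no reports. #11 has no reports. So #10's organization is 2 direct reports plus everyone under them: 1 + 1 = 2.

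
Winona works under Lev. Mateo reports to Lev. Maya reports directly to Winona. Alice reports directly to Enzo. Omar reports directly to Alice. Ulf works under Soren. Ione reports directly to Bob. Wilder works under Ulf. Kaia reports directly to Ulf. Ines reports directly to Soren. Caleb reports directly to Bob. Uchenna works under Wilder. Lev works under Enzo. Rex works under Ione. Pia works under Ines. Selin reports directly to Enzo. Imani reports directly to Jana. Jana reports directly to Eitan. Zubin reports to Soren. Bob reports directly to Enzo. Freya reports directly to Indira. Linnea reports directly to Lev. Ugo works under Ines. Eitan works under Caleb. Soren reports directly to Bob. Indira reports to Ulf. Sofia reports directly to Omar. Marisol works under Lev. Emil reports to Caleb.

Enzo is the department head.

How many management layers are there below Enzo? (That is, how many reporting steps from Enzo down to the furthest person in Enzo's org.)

5

The longest chain under Enzo runs Enzo → Bob → Soren → Ulf → Wilder → Uchenna, which is 5 levels below Enzo.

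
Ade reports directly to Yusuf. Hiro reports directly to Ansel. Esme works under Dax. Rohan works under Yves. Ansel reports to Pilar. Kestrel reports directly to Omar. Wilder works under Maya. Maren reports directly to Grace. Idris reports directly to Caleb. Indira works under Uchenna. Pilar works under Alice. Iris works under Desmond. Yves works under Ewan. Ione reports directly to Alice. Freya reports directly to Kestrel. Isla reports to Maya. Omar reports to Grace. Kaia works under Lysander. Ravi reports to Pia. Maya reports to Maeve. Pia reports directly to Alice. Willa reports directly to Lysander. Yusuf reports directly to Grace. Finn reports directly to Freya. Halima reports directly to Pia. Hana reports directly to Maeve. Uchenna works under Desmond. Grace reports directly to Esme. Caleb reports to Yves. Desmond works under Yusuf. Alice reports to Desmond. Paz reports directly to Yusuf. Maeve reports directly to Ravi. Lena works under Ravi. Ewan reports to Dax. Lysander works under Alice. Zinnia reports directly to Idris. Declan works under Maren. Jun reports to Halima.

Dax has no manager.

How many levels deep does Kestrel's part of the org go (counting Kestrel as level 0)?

2

The longest chain under Kestrel runs Kestrel → Freya → Finn, which is 2 levels below Kestrel.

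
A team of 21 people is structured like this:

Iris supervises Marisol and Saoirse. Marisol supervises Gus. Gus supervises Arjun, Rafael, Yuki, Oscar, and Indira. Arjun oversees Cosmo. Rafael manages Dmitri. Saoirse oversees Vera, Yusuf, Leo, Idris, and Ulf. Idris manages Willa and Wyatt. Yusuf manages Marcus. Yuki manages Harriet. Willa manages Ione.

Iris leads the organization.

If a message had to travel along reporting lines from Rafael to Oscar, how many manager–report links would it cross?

Rafael is 1 level below Gus, and Oscar is 1 level below Gus (their lowest common manager). The shortest path runs up from Rafael to Gus and back down to Oscar: 1 + 1 = 2 links.

2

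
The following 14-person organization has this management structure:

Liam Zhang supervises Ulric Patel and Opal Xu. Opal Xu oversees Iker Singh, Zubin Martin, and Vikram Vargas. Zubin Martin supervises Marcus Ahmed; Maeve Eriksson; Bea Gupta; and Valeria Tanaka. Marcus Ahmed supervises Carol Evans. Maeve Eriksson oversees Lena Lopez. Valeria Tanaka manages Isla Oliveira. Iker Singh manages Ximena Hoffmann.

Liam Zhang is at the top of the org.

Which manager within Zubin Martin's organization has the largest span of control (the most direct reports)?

Zubin Martin

Direct-report counts within Zubin Martin's organization: Zubin Martin has 4; Valeria Tanaka has 1; Maeve Eriksson has 1; Marcus Ahmed has 1. The largest is 4, held by Zubin Martin.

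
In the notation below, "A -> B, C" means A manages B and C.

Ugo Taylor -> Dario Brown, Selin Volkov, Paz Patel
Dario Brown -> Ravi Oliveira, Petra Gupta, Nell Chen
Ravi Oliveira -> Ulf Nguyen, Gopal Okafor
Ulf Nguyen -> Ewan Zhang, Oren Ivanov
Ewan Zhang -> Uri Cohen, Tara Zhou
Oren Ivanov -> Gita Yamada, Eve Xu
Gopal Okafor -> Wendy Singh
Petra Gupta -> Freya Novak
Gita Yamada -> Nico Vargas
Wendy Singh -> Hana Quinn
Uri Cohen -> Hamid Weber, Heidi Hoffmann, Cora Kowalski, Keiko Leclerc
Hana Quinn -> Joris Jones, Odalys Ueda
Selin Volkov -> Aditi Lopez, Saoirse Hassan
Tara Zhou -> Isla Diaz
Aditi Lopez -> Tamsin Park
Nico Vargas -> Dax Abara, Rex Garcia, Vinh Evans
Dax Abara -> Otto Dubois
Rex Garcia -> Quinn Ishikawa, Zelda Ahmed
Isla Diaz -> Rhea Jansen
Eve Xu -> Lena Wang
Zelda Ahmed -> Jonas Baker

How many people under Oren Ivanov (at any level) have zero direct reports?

5

The people in Oren Ivanov's organization with no one reporting to them are Lena Wang, Vinh Evans, Jonas Baker, Quinn Ishikawa, Otto Dubois. That is 5.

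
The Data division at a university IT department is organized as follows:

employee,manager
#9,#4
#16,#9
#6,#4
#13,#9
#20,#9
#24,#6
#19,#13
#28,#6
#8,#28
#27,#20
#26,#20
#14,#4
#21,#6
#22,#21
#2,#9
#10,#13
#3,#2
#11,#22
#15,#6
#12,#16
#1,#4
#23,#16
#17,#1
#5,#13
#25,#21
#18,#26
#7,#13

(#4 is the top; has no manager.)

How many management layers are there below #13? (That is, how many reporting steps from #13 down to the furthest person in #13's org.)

The longest chain under #13 runs #13 → #7, which is 1 level below #13.

1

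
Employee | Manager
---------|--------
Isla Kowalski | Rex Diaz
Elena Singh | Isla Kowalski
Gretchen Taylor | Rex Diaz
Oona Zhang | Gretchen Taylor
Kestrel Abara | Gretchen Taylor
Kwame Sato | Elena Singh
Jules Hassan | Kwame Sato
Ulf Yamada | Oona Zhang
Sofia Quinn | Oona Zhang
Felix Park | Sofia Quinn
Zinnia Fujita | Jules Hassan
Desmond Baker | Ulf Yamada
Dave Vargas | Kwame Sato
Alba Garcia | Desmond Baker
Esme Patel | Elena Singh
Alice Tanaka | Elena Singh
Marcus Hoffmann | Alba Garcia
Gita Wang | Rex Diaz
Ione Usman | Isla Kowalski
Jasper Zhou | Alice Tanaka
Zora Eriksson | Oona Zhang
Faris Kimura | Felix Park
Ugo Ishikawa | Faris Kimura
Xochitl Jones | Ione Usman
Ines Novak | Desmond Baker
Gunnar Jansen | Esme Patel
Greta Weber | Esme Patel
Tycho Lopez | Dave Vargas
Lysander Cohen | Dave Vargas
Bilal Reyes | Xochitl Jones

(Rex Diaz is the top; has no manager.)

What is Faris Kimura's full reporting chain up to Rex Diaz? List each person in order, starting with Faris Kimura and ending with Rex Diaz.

Faris Kimura -> Felix Park -> Sofia Quinn -> Oona Zhang -> Gretchen Taylor -> Rex Diaz

Faris Kimura reports to Felix Park. Felix Park reports to Sofia Quinn. Sofia Quinn reports to Oona Zhang. Oona Zhang reports to Gretchen Taylor. Gretchen Taylor reports to Rex Diaz. Rex Diaz is at the top.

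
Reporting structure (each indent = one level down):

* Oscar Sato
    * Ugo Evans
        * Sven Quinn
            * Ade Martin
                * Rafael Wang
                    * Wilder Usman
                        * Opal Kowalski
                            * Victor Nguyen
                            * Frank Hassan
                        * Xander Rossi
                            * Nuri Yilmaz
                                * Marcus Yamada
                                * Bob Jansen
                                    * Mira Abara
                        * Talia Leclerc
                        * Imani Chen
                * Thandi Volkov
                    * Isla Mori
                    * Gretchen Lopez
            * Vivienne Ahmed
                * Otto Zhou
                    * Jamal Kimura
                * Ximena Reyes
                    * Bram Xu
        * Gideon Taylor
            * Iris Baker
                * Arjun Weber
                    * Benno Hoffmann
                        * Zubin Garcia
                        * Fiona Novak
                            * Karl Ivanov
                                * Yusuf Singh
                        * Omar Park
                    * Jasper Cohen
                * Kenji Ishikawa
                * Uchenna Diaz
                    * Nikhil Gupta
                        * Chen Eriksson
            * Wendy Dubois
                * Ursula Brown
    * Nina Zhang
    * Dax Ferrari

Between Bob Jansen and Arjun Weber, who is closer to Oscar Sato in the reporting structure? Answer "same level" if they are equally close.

Bob Jansen is 8 levels below Oscar Sato; Arjun Weber is 4. Arjun Weber is higher.

Arjun Weber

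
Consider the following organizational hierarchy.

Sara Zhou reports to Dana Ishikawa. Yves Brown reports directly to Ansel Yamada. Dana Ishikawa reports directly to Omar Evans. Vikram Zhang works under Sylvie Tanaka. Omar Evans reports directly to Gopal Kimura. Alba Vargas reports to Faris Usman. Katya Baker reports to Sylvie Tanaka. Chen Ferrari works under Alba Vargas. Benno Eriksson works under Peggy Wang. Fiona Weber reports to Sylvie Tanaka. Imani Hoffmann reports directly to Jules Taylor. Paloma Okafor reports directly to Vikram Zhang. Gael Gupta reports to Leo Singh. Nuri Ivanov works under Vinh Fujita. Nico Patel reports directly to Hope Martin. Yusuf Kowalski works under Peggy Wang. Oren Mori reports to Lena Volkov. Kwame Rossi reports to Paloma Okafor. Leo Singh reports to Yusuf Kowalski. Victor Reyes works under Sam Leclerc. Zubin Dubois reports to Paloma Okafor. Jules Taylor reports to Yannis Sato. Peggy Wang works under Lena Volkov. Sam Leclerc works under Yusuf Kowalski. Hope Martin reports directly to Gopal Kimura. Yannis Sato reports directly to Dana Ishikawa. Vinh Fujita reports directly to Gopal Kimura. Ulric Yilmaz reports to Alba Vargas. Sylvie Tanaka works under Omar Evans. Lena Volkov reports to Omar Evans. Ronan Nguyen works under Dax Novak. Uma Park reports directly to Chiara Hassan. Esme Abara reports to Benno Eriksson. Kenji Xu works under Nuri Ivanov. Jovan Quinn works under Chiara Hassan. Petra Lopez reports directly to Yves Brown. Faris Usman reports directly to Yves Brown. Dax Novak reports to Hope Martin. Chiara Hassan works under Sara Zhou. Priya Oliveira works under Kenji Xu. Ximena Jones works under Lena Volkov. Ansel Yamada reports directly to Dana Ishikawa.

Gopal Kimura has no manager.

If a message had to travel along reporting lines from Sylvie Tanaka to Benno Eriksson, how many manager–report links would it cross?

Sylvie Tanaka is 1 level below Omar Evans, and Benno Eriksson is 3 levels below Omar Evans (their lowest common manager). The shortest path runs up from Sylvie Tanaka to Omar Evans and back down to Benno Eriksson: 1 + 3 = 4 links.

4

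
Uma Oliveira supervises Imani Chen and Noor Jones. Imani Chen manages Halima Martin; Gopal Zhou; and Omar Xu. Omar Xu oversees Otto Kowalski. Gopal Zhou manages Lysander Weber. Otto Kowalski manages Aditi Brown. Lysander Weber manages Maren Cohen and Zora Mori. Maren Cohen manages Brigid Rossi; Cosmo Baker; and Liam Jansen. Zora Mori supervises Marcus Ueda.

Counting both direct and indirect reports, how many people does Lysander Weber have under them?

Lysander Weber directly manages Maren Cohen, Zora Mori. Under Maren Cohen: Liam Jansen, Cosmo Baker, Brigid Rossi (3). Under Zora Mori: Marcus Ueda (1). So Lysander Weber's organization is 2 direct reports plus everyone under them: 4 + 2 = 6.

6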